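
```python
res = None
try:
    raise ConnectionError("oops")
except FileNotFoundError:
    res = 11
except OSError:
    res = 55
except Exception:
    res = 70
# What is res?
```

Step-by-step execution trace:
1. `raise ConnectionError(...)` raises ConnectionError.
2. `except FileNotFoundError` does not match (ConnectionError is not a subclass of FileNotFoundError); skipped.
3. `except OSError` matches (ConnectionError is a subclass of OSError) → res = 55.
4. `except Exception` is not reached.
Result: 55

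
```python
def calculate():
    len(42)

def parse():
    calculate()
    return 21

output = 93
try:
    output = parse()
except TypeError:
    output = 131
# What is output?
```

Step-by-step execution trace:
1. output starts at 93.
2. try: `parse()` calls `calculate()`.
3. `calculate()` evaluates `len(42)`, which raises TypeError; it propagates through parse (uncaught).
4. `return 21` in parse is not reached; the assignment to output does not complete.
5. `except TypeError` matches → output = 131.
Result: 131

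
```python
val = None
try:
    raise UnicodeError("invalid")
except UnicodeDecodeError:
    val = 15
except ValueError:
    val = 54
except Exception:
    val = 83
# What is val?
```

Step-by-step execution trace:
1. `raise UnicodeError(...)` raises UnicodeError.
2. `except UnicodeDecodeError` does not match (UnicodeError is not a subclass of UnicodeDecodeError); skipped.
3. `except ValueError` matches (UnicodeError is a subclass of ValueError) → val = 54.
4. `except Exception` is not reached.
Result: 54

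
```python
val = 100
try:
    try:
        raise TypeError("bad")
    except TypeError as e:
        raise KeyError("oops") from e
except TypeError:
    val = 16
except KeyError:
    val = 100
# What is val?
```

Step-by-step execution trace:
1. Inner try raises TypeError; inner `except TypeError as e` catches it.
2. `raise KeyError(...) from e` raises KeyError (TypeError is attached as __cause__, but only KeyError is active).
3. Outer `except TypeError` does not match KeyError; skipped.
4. Outer `except KeyError` matches → val = 100.
Result: 100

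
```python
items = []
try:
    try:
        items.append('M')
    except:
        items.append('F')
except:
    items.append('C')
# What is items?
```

Step-by-step execution trace:
1. Inner try: `items.append('M')` → items = ['M']. No exception raised.
2. Inner `except` is skipped.
3. Inner try completes normally; outer `except` is skipped.
Result: ['M']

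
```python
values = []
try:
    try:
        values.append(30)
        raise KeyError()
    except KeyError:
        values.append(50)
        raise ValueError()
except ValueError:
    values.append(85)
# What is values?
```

Step-by-step execution trace:
1. Inner try: `values.append(30)` → values = [30].
2. `raise KeyError()` raises KeyError.
3. Inner `except KeyError` matches → `values.append(50)` → values = [30, 50].
4. `raise ValueError()` raises ValueError; propagates to outer try.
5. Outer `except ValueError` matches → `values.append(85)` → values = [30, 50, 85].
Result: [30, 50, 85]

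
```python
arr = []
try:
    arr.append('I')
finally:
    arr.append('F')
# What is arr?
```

Step-by-step execution trace:
1. try: `arr.append('I')` → arr = ['I'].
2. The try body completes without raising.
3. finally always runs: `arr.append('F')` → arr = ['I', 'F'].
Result: ['I', 'F']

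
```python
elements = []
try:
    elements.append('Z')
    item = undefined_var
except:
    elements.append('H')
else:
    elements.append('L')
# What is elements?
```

Step-by-step execution trace:
1. try: `elements.append('Z')` → elements = ['Z'].
2. `item = undefined_var` raises NameError.
3. bare `except` matches → `elements.append('H')` → elements = ['Z', 'H'].
4. `else` is skipped (an exception was raised).
Result: ['Z', 'H']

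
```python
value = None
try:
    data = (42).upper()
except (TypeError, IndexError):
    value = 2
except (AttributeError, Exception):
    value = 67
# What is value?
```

Step-by-step execution trace:
1. `data = (42).upper()` raises AttributeError.
2. `except (TypeError, IndexError)` does not match AttributeError; skipped.
3. `except (AttributeError, Exception)` matches (AttributeError is in the tuple) → value = 67.
Result: 67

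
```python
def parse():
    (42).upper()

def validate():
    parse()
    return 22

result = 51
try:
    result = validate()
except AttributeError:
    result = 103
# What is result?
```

Step-by-step execution trace:
1. result starts at 51.
2. try: `validate()` calls `parse()`.
3. `parse()` evaluates `(42).upper()`, which raises AttributeError; it propagates through validate (uncaught).
4. `return 22` in validate is not reached; the assignment to result does not complete.
5. `except AttributeError` matches → result = 103.
Result: 103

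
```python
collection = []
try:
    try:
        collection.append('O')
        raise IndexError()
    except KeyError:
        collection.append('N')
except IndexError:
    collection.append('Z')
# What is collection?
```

Step-by-step execution trace:
1. Inner try: `collection.append('O')` → collection = ['O'].
2. `raise IndexError()` raises IndexError.
3. Inner `except KeyError` does not match IndexError; exception propagates to outer try.
4. Outer `except IndexError` matches → `collection.append('Z')` → collection = ['O', 'Z'].
Result: ['O', 'Z']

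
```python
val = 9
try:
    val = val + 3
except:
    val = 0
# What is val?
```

Step-by-step execution trace:
1. val starts at 9.
2. try: `val = val + 3` → val = 12. No exception raised.
3. `except` is skipped.
Result: 12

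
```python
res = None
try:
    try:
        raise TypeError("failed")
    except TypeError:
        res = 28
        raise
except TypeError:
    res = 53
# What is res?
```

Step-by-step execution trace:
1. Inner try: `raise TypeError("failed")` raises TypeError.
2. Inner `except TypeError` matches → res = 28.
3. bare `raise` re-raises the same TypeError.
4. Outer `except TypeError` matches → res = 53.
Result: 53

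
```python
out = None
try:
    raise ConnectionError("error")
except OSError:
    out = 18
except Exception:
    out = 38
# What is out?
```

Step-by-step execution trace:
1. `raise ConnectionError(...)` raises ConnectionError.
2. `except OSError` matches (ConnectionError is a subclass of OSError) → out = 18.
3. `except Exception` is not reached.
Result: 18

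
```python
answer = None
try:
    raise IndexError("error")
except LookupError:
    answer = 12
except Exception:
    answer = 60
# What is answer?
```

Step-by-step execution trace:
1. `raise IndexError(...)` raises IndexError.
2. `except LookupError` matches (IndexError is a subclass of LookupError) → answer = 12.
3. `except Exception` is not reached.
Result: 12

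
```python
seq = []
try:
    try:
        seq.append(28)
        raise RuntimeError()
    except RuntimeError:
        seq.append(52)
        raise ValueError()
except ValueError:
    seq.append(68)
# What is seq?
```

Step-by-step execution trace:
1. Inner try: `seq.append(28)` → seq = [28].
2. `raise RuntimeError()` raises RuntimeError.
3. Inner `except RuntimeError` matches → `seq.append(52)` → seq = [28, 52].
4. `raise ValueError()` raises ValueError; propagates to outer try.
5. Outer `except ValueError` matches → `seq.append(68)` → seq = [28, 52, 68].
Result: [28, 52, 68]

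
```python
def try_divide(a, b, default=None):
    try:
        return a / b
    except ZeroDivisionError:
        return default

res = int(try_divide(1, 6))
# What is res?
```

Step-by-step execution trace:
1. `try_divide(1, 6)` enters try: `return 1 / 6` → returns 0.16666666666666666. No exception raised.
2. `except ZeroDivisionError` is skipped.
3. `int(0.16666666666666666)` → 0 → res = 0.
Result: 0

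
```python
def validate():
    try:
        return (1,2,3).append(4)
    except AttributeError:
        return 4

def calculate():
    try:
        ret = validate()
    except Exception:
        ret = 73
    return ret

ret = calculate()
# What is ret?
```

Step-by-step execution trace:
1. `calculate()` calls `validate()`.
2. In validate: `(1,2,3).append(4)` raises AttributeError; `except AttributeError` catches it → returns 4.
3. In calculate: `ret = validate()` → ret = 4. No exception reaches calculate.
4. `except Exception` is skipped; calculate returns 4.
5. ret = 4.
Result: 4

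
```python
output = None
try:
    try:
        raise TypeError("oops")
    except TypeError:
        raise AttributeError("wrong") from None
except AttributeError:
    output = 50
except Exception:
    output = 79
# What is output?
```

Step-by-step execution trace:
1. Inner try raises TypeError; inner `except TypeError` catches it.
2. `raise AttributeError(...) from None` raises AttributeError (from None suppresses __context__, but the active exception is still AttributeError).
3. Outer `except AttributeError` matches → output = 50.
4. `except Exception` is not reached.
Result: 50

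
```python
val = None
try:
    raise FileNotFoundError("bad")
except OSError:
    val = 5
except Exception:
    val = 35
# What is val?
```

Step-by-step execution trace:
1. `raise FileNotFoundError(...)` raises FileNotFoundError.
2. `except OSError` matches (FileNotFoundError is a subclass of OSError) → val = 5.
3. `except Exception` is not reached.
Result: 5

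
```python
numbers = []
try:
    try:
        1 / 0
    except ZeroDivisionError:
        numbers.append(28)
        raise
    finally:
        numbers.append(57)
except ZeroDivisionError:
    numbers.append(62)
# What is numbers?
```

Step-by-step execution trace:
1. Inner try: `1 / 0` raises ZeroDivisionError.
2. Inner `except ZeroDivisionError` matches → `numbers.append(28)` → numbers = [28].
3. bare `raise` re-raises ZeroDivisionError.
4. Inner `finally` runs during unwinding: `numbers.append(57)` → numbers = [28, 57].
5. Outer `except ZeroDivisionError` matches → `numbers.append(62)` → numbers = [28, 57, 62].
Result: [28, 57, 62]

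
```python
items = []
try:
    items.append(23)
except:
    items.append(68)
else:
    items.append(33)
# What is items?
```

Step-by-step execution trace:
1. try: `items.append(23)` → items = [23]. No exception raised.
2. `except` is skipped.
3. `else` runs (try completed without exception): `items.append(33)` → items = [23, 33].
Result: [23, 33]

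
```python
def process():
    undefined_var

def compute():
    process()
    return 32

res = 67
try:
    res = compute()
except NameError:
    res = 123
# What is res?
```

Step-by-step execution trace:
1. res starts at 67.
2. try: `compute()` calls `process()`.
3. `process()` evaluates `undefined_var`, which raises NameError; it propagates through compute (uncaught).
4. `return 32` in compute is not reached; the assignment to res does not complete.
5. `except NameError` matches → res = 123.
Result: 123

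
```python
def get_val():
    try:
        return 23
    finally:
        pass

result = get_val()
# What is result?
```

Step-by-step execution trace:
1. `get_val()` enters try: `return 23` sets pending return value 23.
2. Before returning, `finally: pass` runs (no effect).
3. get_val() returns 23 → result = 23.
Result: 23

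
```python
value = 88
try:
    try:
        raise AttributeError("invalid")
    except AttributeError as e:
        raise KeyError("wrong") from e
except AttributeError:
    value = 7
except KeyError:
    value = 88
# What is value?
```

Step-by-step execution trace:
1. Inner try raises AttributeError; inner `except AttributeError as e` catches it.
2. `raise KeyError(...) from e` raises KeyError (AttributeError is attached as __cause__, but only KeyError is active).
3. Outer `except AttributeError` does not match KeyError; skipped.
4. Outer `except KeyError` matches → value = 88.
Result: 88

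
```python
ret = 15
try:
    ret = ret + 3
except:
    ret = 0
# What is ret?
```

Step-by-step execution trace:
1. ret starts at 15.
2. try: `ret = ret + 3` → ret = 18. No exception raised.
3. `except` is skipped.
Result: 18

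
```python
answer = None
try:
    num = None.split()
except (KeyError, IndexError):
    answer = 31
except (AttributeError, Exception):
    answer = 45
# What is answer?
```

Step-by-step execution trace:
1. `num = None.split()` raises AttributeError.
2. `except (KeyError, IndexError)` does not match AttributeError; skipped.
3. `except (AttributeError, Exception)` matches (AttributeError is in the tuple) → answer = 45.
Result: 45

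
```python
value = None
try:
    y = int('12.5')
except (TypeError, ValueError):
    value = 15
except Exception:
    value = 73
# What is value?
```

Step-by-step execution trace:
1. `y = int('12.5')` raises ValueError.
2. `except (TypeError, ValueError)` matches (ValueError is in the tuple) → value = 15.
3. `except Exception` is not reached.
Result: 15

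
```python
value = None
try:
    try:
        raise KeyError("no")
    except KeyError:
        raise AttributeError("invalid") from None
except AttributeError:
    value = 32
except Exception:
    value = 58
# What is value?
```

Step-by-step execution trace:
1. Inner try raises KeyError; inner `except KeyError` catches it.
2. `raise AttributeError(...) from None` raises AttributeError (from None suppresses __context__, but the active exception is still AttributeError).
3. Outer `except AttributeError` matches → value = 32.
4. `except Exception` is not reached.
Result: 32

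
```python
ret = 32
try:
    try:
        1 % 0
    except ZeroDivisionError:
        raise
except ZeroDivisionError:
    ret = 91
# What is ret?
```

Step-by-step execution trace:
1. Inner try: `1 % 0` raises ZeroDivisionError.
2. Inner `except ZeroDivisionError` matches; bare `raise` re-raises the same ZeroDivisionError.
3. Outer `except ZeroDivisionError` matches → ret = 91.
Result: 91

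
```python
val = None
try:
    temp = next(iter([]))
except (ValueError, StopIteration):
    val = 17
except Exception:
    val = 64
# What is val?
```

Step-by-step execution trace:
1. `temp = next(iter([]))` raises StopIteration.
2. `except (ValueError, StopIteration)` matches (StopIteration is in the tuple) → val = 17.
3. `except Exception` is not reached.
Result: 17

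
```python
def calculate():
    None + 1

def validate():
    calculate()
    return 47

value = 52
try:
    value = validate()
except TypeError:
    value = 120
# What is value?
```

Step-by-step execution trace:
1. value starts at 52.
2. try: `validate()` calls `calculate()`.
3. `calculate()` evaluates `None + 1`, which raises TypeError; it propagates through validate (uncaught).
4. `return 47` in validate is not reached; the assignment to value does not complete.
5. `except TypeError` matches → value = 120.
Result: 120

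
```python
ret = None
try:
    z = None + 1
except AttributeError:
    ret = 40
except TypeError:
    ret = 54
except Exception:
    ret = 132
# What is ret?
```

Step-by-step execution trace:
1. `z = None + 1` raises TypeError.
2. `except AttributeError` does not match TypeError; skipped.
3. `except TypeError` matches → ret = 54.
4. Remaining except clauses are skipped.
Result: 54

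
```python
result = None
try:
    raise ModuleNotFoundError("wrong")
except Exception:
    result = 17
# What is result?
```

Step-by-step execution trace:
1. `raise ModuleNotFoundError(...)` raises ModuleNotFoundError.
2. `except Exception` matches (ModuleNotFoundError is a subclass of Exception) → result = 17.
Result: 17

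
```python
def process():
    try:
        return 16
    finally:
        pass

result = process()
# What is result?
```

Step-by-step execution trace:
1. `process()` enters try: `return 16` sets pending return value 16.
2. Before returning, `finally: pass` runs (no effect).
3. process() returns 16 → result = 16.
Result: 16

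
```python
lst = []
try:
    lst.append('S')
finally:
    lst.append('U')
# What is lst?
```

Step-by-step execution trace:
1. try: `lst.append('S')` → lst = ['S'].
2. The try body completes without raising.
3. finally always runs: `lst.append('U')` → lst = ['S', 'U'].
Result: ['S', 'U']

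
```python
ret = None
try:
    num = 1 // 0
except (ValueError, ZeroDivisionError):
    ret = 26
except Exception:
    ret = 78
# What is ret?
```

Step-by-step execution trace:
1. `num = 1 // 0` raises ZeroDivisionError.
2. `except (ValueError, ZeroDivisionError)` matches (ZeroDivisionError is in the tuple) → ret = 26.
3. `except Exception` is not reached.
Result: 26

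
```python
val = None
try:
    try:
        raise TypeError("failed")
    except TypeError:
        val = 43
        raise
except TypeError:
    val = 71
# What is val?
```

Step-by-step execution trace:
1. Inner try: `raise TypeError("failed")` raises TypeError.
2. Inner `except TypeError` matches → val = 43.
3. bare `raise` re-raises the same TypeError.
4. Outer `except TypeError` matches → val = 71.
Result: 71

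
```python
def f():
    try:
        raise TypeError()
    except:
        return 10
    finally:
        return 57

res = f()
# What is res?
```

Step-by-step execution trace:
1. `f()` enters try: `raise TypeError()` raises TypeError.
2. bare `except` matches → `return 10` sets pending return value 10.
3. Before returning, `finally: return 57` runs and overrides the pending return.
4. f() returns 57 → res = 57.
Result: 57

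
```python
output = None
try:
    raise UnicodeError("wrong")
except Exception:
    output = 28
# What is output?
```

Step-by-step execution trace:
1. `raise UnicodeError(...)` raises UnicodeError.
2. `except Exception` matches (UnicodeError is a subclass of Exception) → output = 28.
Result: 28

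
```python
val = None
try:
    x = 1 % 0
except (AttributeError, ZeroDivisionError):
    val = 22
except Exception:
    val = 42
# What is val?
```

Step-by-step execution trace:
1. `x = 1 % 0` raises ZeroDivisionError.
2. `except (AttributeError, ZeroDivisionError)` matches (ZeroDivisionError is in the tuple) → val = 22.
3. `except Exception` is not reached.
Result: 22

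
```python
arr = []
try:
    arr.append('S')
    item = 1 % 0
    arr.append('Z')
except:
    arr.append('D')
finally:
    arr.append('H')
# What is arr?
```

Step-by-step execution trace:
1. try: `arr.append('S')` → arr = ['S'].
2. `item = 1 % 0` raises ZeroDivisionError; `arr.append('Z')` is not reached.
3. bare `except` matches → `arr.append('D')` → arr = ['S', 'D'].
4. finally always runs: `arr.append('H')` → arr = ['S', 'D', 'H'].
Result: ['S', 'D', 'H']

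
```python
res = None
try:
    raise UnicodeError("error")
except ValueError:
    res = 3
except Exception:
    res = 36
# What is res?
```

Step-by-step execution trace:
1. `raise UnicodeError(...)` raises UnicodeError.
2. `except ValueError` matches (UnicodeError is a subclass of ValueError) → res = 3.
3. `except Exception` is not reached.
Result: 3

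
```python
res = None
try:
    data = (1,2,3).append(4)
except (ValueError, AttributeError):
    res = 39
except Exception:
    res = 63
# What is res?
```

Step-by-step execution trace:
1. `data = (1,2,3).append(4)` raises AttributeError.
2. `except (ValueError, AttributeError)` matches (AttributeError is in the tuple) → res = 39.
3. `except Exception` is not reached.
Result: 39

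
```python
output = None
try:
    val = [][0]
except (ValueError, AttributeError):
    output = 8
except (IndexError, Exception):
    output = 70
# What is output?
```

Step-by-step execution trace:
1. `val = [][0]` raises IndexError.
2. `except (ValueError, AttributeError)` does not match IndexError; skipped.
3. `except (IndexError, Exception)` matches (IndexError is in the tuple) → output = 70.
Result: 70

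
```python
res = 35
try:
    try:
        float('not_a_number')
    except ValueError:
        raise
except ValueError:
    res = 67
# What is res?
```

Step-by-step execution trace:
1. Inner try: `float('not_a_number')` raises ValueError.
2. Inner `except ValueError` matches; bare `raise` re-raises the same ValueError.
3. Outer `except ValueError` matches → res = 67.
Result: 67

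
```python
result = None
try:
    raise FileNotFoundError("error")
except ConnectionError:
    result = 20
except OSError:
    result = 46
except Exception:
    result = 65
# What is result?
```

Step-by-step execution trace:
1. `raise FileNotFoundError(...)` raises FileNotFoundError.
2. `except ConnectionError` does not match (FileNotFoundError is not a subclass of ConnectionError); skipped.
3. `except OSError` matches (FileNotFoundError is a subclass of OSError) → result = 46.
4. `except Exception` is not reached.
Result: 46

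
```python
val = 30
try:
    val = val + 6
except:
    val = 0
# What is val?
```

Step-by-step execution trace:
1. val starts at 30.
2. try: `val = val + 6` → val = 36. No exception raised.
3. `except` is skipped.
Result: 36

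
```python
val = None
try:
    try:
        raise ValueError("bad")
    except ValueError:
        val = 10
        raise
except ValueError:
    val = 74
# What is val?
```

Step-by-step execution trace:
1. Inner try: `raise ValueError("bad")` raises ValueError.
2. Inner `except ValueError` matches → val = 10.
3. bare `raise` re-raises the same ValueError.
4. Outer `except ValueError` matches → val = 74.
Result: 74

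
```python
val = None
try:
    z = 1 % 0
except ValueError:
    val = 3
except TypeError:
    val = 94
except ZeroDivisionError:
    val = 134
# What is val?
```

Step-by-step execution trace:
1. `z = 1 % 0` raises ZeroDivisionError.
2. `except ValueError` does not match ZeroDivisionError; skipped.
3. `except TypeError` does not match ZeroDivisionError; skipped.
4. `except ZeroDivisionError` matches → val = 134.
Result: 134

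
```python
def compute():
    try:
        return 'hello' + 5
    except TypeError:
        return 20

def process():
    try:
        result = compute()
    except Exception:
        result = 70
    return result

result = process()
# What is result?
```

Step-by-step execution trace:
1. `process()` calls `compute()`.
2. In compute: `'hello' + 5` raises TypeError; `except TypeError` catches it → returns 20.
3. In process: `result = compute()` → result = 20. No exception reaches process.
4. `except Exception` is skipped; process returns 20.
5. result = 20.
Result: 20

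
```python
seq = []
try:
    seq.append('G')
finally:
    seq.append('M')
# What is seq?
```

Step-by-step execution trace:
1. try: `seq.append('G')` → seq = ['G'].
2. The try body completes without raising.
3. finally always runs: `seq.append('M')` → seq = ['G', 'M'].
Result: ['G', 'M']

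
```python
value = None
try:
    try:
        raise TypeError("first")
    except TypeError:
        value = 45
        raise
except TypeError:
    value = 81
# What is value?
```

Step-by-step execution trace:
1. Inner try: `raise TypeError("first")` raises TypeError.
2. Inner `except TypeError` matches → value = 45.
3. bare `raise` re-raises the same TypeError.
4. Outer `except TypeError` matches → value = 81.
Result: 81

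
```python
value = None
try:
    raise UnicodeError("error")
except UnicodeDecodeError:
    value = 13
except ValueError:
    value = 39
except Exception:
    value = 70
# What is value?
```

Step-by-step execution trace:
1. `raise UnicodeError(...)` raises UnicodeError.
2. `except UnicodeDecodeError` does not match (UnicodeError is not a subclass of UnicodeDecodeError); skipped.
3. `except ValueError` matches (UnicodeError is a subclass of ValueError) → value = 39.
4. `except Exception` is not reached.
Result: 39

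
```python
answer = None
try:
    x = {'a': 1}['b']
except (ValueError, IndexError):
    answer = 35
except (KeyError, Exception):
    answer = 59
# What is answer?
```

Step-by-step execution trace:
1. `x = {'a': 1}['b']` raises KeyError.
2. `except (ValueError, IndexError)` does not match KeyError; skipped.
3. `except (KeyError, Exception)` matches (KeyError is in the tuple) → answer = 59.
Result: 59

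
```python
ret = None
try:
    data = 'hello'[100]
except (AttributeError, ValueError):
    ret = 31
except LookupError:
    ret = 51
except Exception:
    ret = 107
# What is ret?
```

Step-by-step execution trace:
1. `data = 'hello'[100]` raises IndexError.
2. `except (AttributeError, ValueError)` does not match IndexError; skipped.
3. `except LookupError` matches (IndexError is a subclass of LookupError) → ret = 51.
4. `except Exception` is not reached.
Result: 51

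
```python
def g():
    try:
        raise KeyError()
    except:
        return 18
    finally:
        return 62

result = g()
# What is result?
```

Step-by-step execution trace:
1. `g()` enters try: `raise KeyError()` raises KeyError.
2. bare `except` matches → `return 18` sets pending return value 18.
3. Before returning, `finally: return 62` runs and overrides the pending return.
4. g() returns 62 → result = 62.
Result: 62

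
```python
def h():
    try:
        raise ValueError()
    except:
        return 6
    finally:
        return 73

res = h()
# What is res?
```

Step-by-step execution trace:
1. `h()` enters try: `raise ValueError()` raises ValueError.
2. bare `except` matches → `return 6` sets pending return value 6.
3. Before returning, `finally: return 73` runs and overrides the pending return.
4. h() returns 73 → res = 73.
Result: 73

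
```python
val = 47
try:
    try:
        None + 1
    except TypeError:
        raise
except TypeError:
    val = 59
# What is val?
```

Step-by-step execution trace:
1. Inner try: `None + 1` raises TypeError.
2. Inner `except TypeError` matches; bare `raise` re-raises the same TypeError.
3. Outer `except TypeError` matches → val = 59.
Result: 59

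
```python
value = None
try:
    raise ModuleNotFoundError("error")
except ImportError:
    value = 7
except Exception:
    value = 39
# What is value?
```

Step-by-step execution trace:
1. `raise ModuleNotFoundError(...)` raises ModuleNotFoundError.
2. `except ImportError` matches (ModuleNotFoundError is a subclass of ImportError) → value = 7.
3. `except Exception` is not reached.
Result: 7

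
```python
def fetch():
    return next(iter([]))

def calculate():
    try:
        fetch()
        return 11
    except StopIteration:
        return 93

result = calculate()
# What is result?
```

Step-by-step execution trace:
1. `calculate()` calls `fetch()`.
2. `fetch()` evaluates `next(iter([]))`, which raises StopIteration; it propagates to the caller.
3. `return 11` is not reached.
4. `except StopIteration` in calculate matches → returns 93.
5. result = 93.
Result: 93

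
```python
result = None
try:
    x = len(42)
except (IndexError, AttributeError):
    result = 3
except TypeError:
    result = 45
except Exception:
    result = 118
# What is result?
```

Step-by-step execution trace:
1. `x = len(42)` raises TypeError.
2. `except (IndexError, AttributeError)` does not match TypeError; skipped.
3. `except TypeError` matches (exact type match) → result = 45.
4. `except Exception` is not reached.
Result: 45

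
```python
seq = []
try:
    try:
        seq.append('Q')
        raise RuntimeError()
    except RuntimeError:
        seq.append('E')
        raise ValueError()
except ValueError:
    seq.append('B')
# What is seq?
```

Step-by-step execution trace:
1. Inner try: `seq.append('Q')` → seq = ['Q'].
2. `raise RuntimeError()` raises RuntimeError.
3. Inner `except RuntimeError` matches → `seq.append('E')` → seq = ['Q', 'E'].
4. `raise ValueError()` raises ValueError; propagates to outer try.
5. Outer `except ValueError` matches → `seq.append('B')` → seq = ['Q', 'E', 'B'].
Result: ['Q', 'E', 'B']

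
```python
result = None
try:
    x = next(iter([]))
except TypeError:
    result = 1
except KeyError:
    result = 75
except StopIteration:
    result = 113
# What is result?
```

Step-by-step execution trace:
1. `x = next(iter([]))` raises StopIteration.
2. `except TypeError` does not match StopIteration; skipped.
3. `except KeyError` does not match StopIteration; skipped.
4. `except StopIteration` matches → result = 113.
Result: 113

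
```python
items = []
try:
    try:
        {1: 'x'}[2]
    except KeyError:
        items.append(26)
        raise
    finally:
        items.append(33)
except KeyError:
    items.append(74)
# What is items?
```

Step-by-step execution trace:
1. Inner try: `{1: 'x'}[2]` raises KeyError.
2. Inner `except KeyError` matches → `items.append(26)` → items = [26].
3. bare `raise` re-raises KeyError.
4. Inner `finally` runs during unwinding: `items.append(33)` → items = [26, 33].
5. Outer `except KeyError` matches → `items.append(74)` → items = [26, 33, 74].
Result: [26, 33, 74]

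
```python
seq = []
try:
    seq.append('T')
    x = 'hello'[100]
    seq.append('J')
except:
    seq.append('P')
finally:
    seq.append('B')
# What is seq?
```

Step-by-step execution trace:
1. try: `seq.append('T')` → seq = ['T'].
2. `x = 'hello'[100]` raises IndexError; `seq.append('J')` is not reached.
3. bare `except` matches → `seq.append('P')` → seq = ['T', 'P'].
4. finally always runs: `seq.append('B')` → seq = ['T', 'P', 'B'].
Result: ['T', 'P', 'B']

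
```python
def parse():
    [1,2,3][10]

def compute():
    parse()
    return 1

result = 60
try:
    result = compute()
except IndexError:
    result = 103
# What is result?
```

Step-by-step execution trace:
1. result starts at 60.
2. try: `compute()` calls `parse()`.
3. `parse()` evaluates `[1,2,3][10]`, which raises IndexError; it propagates through compute (uncaught).
4. `return 1` in compute is not reached; the assignment to result does not complete.
5. `except IndexError` matches → result = 103.
Result: 103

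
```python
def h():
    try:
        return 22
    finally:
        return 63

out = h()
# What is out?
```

Step-by-step execution trace:
1. `h()` enters try: `return 22` sets pending return value 22.
2. Before returning, `finally: return 63` runs and overrides the pending return.
3. h() returns 63 → out = 63.
Result: 63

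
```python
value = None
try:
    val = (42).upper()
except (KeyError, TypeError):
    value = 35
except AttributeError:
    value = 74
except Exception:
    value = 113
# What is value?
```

Step-by-step execution trace:
1. `val = (42).upper()` raises AttributeError.
2. `except (KeyError, TypeError)` does not match AttributeError; skipped.
3. `except AttributeError` matches (exact type match) → value = 74.
4. `except Exception` is not reached.
Result: 74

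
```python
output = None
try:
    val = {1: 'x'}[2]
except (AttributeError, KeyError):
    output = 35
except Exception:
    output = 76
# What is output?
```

Step-by-step execution trace:
1. `val = {1: 'x'}[2]` raises KeyError.
2. `except (AttributeError, KeyError)` matches (KeyError is in the tuple) → output = 35.
3. `except Exception` is not reached.
Result: 35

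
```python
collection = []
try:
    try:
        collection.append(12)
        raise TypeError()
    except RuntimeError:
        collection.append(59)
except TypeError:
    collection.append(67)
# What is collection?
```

Step-by-step execution trace:
1. Inner try: `collection.append(12)` → collection = [12].
2. `raise TypeError()` raises TypeError.
3. Inner `except RuntimeError` does not match TypeError; exception propagates to outer try.
4. Outer `except TypeError` matches → `collection.append(67)` → collection = [12, 67].
Result: [12, 67]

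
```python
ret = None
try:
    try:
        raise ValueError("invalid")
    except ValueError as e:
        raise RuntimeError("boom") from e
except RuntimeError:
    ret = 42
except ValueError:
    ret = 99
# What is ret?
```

Step-by-step execution trace:
1. Inner try raises ValueError; inner `except ValueError as e` catches it.
2. `raise RuntimeError(...) from e` raises RuntimeError (ValueError is attached as __cause__, but only RuntimeError is active).
3. Outer `except RuntimeError` matches → ret = 42.
4. `except ValueError` is not reached.
Result: 42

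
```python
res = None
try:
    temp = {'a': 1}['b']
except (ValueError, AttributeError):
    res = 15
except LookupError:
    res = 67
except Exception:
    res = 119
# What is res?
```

Step-by-step execution trace:
1. `temp = {'a': 1}['b']` raises KeyError.
2. `except (ValueError, AttributeError)` does not match KeyError; skipped.
3. `except LookupError` matches (KeyError is a subclass of LookupError) → res = 67.
4. `except Exception` is not reached.
Result: 67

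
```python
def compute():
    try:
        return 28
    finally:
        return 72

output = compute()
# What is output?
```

Step-by-step execution trace:
1. `compute()` enters try: `return 28` sets pending return value 28.
2. Before returning, `finally: return 72` runs and overrides the pending return.
3. compute() returns 72 → output = 72.
Result: 72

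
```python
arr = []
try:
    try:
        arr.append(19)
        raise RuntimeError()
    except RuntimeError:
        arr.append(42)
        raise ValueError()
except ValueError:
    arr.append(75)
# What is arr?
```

Step-by-step execution trace:
1. Inner try: `arr.append(19)` → arr = [19].
2. `raise RuntimeError()` raises RuntimeError.
3. Inner `except RuntimeError` matches → `arr.append(42)` → arr = [19, 42].
4. `raise ValueError()` raises ValueError; propagates to outer try.
5. Outer `except ValueError` matches → `arr.append(75)` → arr = [19, 42, 75].
Result: [19, 42, 75]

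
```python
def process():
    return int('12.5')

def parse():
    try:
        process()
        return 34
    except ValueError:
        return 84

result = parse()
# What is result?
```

Step-by-step execution trace:
1. `parse()` calls `process()`.
2. `process()` evaluates `int('12.5')`, which raises ValueError; it propagates to the caller.
3. `return 34` is not reached.
4. `except ValueError` in parse matches → returns 84.
5. result = 84.
Result: 84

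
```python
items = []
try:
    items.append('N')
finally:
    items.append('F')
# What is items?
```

Step-by-step execution trace:
1. try: `items.append('N')` → items = ['N'].
2. The try body completes without raising.
3. finally always runs: `items.append('F')` → items = ['N', 'F'].
Result: ['N', 'F']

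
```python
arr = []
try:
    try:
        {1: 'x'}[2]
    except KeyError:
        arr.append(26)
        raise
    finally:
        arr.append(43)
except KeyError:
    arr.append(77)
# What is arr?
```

Step-by-step execution trace:
1. Inner try: `{1: 'x'}[2]` raises KeyError.
2. Inner `except KeyError` matches → `arr.append(26)` → arr = [26].
3. bare `raise` re-raises KeyError.
4. Inner `finally` runs during unwinding: `arr.append(43)` → arr = [26, 43].
5. Outer `except KeyError` matches → `arr.append(77)` → arr = [26, 43, 77].
Result: [26, 43, 77]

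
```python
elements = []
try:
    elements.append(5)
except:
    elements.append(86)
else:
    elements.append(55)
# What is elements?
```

Step-by-step execution trace:
1. try: `elements.append(5)` → elements = [5]. No exception raised.
2. `except` is skipped.
3. `else` runs (try completed without exception): `elements.append(55)` → elements = [5, 55].
Result: [5, 55]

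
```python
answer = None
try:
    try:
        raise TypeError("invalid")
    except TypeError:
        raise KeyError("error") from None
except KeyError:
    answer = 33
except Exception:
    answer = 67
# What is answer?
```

Step-by-step execution trace:
1. Inner try raises TypeError; inner `except TypeError` catches it.
2. `raise KeyError(...) from None` raises KeyError (from None suppresses __context__, but the active exception is still KeyError).
3. Outer `except KeyError` matches → answer = 33.
4. `except Exception` is not reached.
Result: 33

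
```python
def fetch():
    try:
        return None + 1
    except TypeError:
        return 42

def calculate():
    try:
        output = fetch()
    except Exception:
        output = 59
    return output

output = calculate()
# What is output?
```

Step-by-step execution trace:
1. `calculate()` calls `fetch()`.
2. In fetch: `None + 1` raises TypeError; `except TypeError` catches it → returns 42.
3. In calculate: `output = fetch()` → output = 42. No exception reaches calculate.
4. `except Exception` is skipped; calculate returns 42.
5. output = 42.
Result: 42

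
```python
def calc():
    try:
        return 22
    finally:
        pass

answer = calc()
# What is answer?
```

Step-by-step execution trace:
1. `calc()` enters try: `return 22` sets pending return value 22.
2. Before returning, `finally: pass` runs (no effect).
3. calc() returns 22 → answer = 22.
Result: 22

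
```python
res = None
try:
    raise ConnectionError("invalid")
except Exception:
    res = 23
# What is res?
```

Step-by-step execution trace:
1. `raise ConnectionError(...)` raises ConnectionError.
2. `except Exception` matches (ConnectionError is a subclass of Exception) → res = 23.
Result: 23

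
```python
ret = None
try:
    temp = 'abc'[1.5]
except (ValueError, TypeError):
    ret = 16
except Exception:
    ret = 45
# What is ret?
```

Step-by-step execution trace:
1. `temp = 'abc'[1.5]` raises TypeError.
2. `except (ValueError, TypeError)` matches (TypeError is in the tuple) → ret = 16.
3. `except Exception` is not reached.
Result: 16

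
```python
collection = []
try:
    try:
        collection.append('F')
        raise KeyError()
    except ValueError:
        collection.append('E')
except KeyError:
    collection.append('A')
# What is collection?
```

Step-by-step execution trace:
1. Inner try: `collection.append('F')` → collection = ['F'].
2. `raise KeyError()` raises KeyError.
3. Inner `except ValueError` does not match KeyError; exception propagates to outer try.
4. Outer `except KeyError` matches → `collection.append('A')` → collection = ['F', 'A'].
Result: ['F', 'A']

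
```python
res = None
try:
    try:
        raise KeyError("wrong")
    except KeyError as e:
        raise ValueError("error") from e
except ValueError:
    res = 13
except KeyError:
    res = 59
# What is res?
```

Step-by-step execution trace:
1. Inner try raises KeyError; inner `except KeyError as e` catches it.
2. `raise ValueError(...) from e` raises ValueError (KeyError is attached as __cause__, but only ValueError is active).
3. Outer `except ValueError` matches → res = 13.
4. `except KeyError` is not reached.
Result: 13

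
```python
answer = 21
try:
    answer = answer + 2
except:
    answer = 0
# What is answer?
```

Step-by-step execution trace:
1. answer starts at 21.
2. try: `answer = answer + 2` → answer = 23. No exception raised.
3. `except` is skipped.
Result: 23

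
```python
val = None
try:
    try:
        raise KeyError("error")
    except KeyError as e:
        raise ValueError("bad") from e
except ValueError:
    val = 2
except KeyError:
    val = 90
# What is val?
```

Step-by-step execution trace:
1. Inner try raises KeyError; inner `except KeyError as e` catches it.
2. `raise ValueError(...) from e` raises ValueError (KeyError is attached as __cause__, but only ValueError is active).
3. Outer `except ValueError` matches → val = 2.
4. `except KeyError` is not reached.
Result: 2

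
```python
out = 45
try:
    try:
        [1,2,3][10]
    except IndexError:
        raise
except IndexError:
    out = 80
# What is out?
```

Step-by-step execution trace:
1. Inner try: `[1,2,3][10]` raises IndexError.
2. Inner `except IndexError` matches; bare `raise` re-raises the same IndexError.
3. Outer `except IndexError` matches → out = 80.
Result: 80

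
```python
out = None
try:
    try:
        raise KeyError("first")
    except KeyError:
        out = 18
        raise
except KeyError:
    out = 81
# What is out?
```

Step-by-step execution trace:
1. Inner try: `raise KeyError("first")` raises KeyError.
2. Inner `except KeyError` matches → out = 18.
3. bare `raise` re-raises the same KeyError.
4. Outer `except KeyError` matches → out = 81.
Result: 81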